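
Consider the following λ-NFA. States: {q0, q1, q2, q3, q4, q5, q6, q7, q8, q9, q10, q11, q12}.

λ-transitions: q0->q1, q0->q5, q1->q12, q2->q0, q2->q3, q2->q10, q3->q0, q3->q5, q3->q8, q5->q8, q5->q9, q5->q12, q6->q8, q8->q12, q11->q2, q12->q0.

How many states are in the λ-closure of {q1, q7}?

Start with {q1, q7}.
From q1 via λ: add q12.
From q12 via λ: add q0.
From q0 via λ: add q5.
From q5 via λ: add q8, q9.
λ-closure = {q0, q1, q5, q7, q8, q9, q12}, which has 7 states.

7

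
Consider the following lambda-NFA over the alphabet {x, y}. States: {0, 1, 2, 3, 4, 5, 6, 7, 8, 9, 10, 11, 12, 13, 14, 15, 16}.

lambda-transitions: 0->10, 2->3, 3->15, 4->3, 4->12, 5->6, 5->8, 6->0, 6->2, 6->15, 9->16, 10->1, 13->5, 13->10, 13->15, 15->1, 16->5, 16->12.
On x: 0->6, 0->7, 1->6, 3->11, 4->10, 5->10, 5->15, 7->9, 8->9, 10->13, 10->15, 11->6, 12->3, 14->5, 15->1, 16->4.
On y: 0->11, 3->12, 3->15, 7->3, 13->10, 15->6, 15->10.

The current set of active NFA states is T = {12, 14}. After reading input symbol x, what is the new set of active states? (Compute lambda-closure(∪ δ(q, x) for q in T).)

12 on x → {3}.
14 on x → {5}.
Union after reading x: {3, 5}.
Now take the lambda-closure:
From 3 via lambda: add 15.
From 5 via lambda: add 6, 8.
From 6 via lambda: add 0, 2.
From 15 via lambda: add 1.
From 0 via lambda: add 10.
No new states can be added; the closed set is {0, 1, 2, 3, 5, 6, 8, 10, 15}.

{0, 1, 2, 3, 5, 6, 8, 10, 15}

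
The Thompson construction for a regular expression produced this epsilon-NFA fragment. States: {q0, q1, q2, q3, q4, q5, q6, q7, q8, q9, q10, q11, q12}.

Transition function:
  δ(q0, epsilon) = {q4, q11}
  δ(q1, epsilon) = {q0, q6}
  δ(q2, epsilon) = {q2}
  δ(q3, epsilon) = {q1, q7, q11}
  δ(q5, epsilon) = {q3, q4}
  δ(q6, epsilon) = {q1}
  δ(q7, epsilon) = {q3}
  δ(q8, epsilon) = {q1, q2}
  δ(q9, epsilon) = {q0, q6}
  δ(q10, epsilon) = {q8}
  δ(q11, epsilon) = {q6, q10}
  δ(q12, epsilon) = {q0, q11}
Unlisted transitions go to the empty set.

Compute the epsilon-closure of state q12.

Start with {q12}.
From q12 via epsilon: add q0, q11.
From q0 via epsilon: add q4.
From q11 via epsilon: add q6, q10.
From q6 via epsilon: add q1.
From q10 via epsilon: add q8.
From q8 via epsilon: add q2.
No new states can be added; the closed set is {q0, q1, q2, q4, q6, q8, q10, q11, q12}.

{q0, q1, q2, q4, q6, q8, q10, q11, q12}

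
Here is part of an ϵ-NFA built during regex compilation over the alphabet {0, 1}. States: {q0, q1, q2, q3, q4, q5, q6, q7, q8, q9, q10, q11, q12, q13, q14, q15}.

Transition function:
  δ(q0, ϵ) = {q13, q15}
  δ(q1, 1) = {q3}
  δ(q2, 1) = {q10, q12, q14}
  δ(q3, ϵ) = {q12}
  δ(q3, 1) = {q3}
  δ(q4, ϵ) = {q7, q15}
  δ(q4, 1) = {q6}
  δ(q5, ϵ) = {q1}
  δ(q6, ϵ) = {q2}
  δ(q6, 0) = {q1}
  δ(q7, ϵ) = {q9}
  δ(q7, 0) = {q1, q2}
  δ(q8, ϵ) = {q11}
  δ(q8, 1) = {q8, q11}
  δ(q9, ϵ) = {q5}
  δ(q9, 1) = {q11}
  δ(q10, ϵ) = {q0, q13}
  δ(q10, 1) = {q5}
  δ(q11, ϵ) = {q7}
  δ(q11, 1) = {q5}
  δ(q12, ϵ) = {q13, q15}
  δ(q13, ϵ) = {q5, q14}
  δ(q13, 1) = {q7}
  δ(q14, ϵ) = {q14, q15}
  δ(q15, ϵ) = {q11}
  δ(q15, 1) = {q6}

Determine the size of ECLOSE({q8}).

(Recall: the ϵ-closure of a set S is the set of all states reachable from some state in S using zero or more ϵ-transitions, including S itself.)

6

Start with {q8}.
From q8 via ϵ: add q11.
From q11 via ϵ: add q7.
From q7 via ϵ: add q9.
From q9 via ϵ: add q5.
From q5 via ϵ: add q1.
ϵ-closure = {q1, q5, q7, q8, q9, q11}, which has 6 states.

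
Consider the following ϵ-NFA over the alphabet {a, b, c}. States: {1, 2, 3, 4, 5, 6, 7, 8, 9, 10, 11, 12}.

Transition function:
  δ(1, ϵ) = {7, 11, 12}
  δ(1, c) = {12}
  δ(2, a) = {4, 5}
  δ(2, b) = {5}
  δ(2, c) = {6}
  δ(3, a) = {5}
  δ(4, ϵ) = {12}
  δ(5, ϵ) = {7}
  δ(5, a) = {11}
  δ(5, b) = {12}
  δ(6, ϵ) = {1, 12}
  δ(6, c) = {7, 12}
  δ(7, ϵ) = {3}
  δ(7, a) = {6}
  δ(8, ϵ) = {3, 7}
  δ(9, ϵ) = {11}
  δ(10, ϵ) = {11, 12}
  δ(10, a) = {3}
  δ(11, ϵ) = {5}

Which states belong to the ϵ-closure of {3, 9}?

Start with {3, 9}.
From 9 via ϵ: add 11.
From 11 via ϵ: add 5.
From 5 via ϵ: add 7.
No new states can be added; the closed set is {3, 5, 7, 9, 11}.

{3, 5, 7, 9, 11}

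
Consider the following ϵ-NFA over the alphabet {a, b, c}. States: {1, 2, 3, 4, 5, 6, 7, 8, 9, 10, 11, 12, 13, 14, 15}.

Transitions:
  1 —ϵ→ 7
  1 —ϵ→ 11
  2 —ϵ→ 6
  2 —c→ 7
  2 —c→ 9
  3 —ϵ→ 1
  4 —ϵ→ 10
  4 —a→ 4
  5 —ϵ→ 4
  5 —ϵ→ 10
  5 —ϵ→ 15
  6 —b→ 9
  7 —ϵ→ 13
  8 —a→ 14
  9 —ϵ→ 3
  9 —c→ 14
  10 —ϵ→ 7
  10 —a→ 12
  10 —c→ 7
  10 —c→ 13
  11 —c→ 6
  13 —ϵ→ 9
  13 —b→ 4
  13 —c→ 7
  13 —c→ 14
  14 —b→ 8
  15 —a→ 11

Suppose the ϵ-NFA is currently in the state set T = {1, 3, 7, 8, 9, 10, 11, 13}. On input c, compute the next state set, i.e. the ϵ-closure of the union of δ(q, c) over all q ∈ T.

9 on c → {14}.
10 on c → {7, 13}.
11 on c → {6}.
13 on c → {7, 14}.
No c-transition from 1, 3, 7, 8.
Union after reading c: {6, 7, 13, 14}.
Now take the ϵ-closure:
From 13 via ϵ: add 9.
From 9 via ϵ: add 3.
From 3 via ϵ: add 1.
From 1 via ϵ: add 11.
No new states can be added; the closed set is {1, 3, 6, 7, 9, 11, 13, 14}.

{1, 3, 6, 7, 9, 11, 13, 14}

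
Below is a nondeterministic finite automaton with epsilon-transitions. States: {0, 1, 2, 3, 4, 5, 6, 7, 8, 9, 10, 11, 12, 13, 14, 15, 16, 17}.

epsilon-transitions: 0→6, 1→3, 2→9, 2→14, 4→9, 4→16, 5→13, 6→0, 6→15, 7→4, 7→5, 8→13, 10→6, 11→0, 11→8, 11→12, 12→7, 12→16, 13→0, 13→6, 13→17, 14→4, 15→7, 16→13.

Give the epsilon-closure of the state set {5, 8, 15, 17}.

{0, 4, 5, 6, 7, 8, 9, 13, 15, 16, 17}

Start with {5, 8, 15, 17}.
From 5 via epsilon: add 13.
From 15 via epsilon: add 7.
From 7 via epsilon: add 4.
From 13 via epsilon: add 0, 6.
From 4 via epsilon: add 9, 16.
No new states can be added; the closed set is {0, 4, 5, 6, 7, 8, 9, 13, 15, 16, 17}.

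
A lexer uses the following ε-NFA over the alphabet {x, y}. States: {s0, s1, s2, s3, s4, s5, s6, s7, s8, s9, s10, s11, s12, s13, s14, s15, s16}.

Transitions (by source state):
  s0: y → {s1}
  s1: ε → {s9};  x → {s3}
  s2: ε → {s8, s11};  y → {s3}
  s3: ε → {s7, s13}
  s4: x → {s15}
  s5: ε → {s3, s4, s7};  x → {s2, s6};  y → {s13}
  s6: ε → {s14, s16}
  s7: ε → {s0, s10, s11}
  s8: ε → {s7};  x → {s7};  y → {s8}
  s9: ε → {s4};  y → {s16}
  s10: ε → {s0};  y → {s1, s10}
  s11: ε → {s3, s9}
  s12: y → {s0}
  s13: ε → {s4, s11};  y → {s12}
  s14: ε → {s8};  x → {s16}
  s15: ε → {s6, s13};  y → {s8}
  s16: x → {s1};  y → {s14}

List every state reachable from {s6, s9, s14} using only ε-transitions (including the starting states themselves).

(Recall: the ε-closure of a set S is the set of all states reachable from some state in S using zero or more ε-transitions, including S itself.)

Start with {s6, s9, s14}.
From s6 via ε: add s16.
From s9 via ε: add s4.
From s14 via ε: add s8.
From s8 via ε: add s7.
From s7 via ε: add s0, s10, s11.
From s11 via ε: add s3.
From s3 via ε: add s13.
No new states can be added; the closed set is {s0, s3, s4, s6, s7, s8, s9, s10, s11, s13, s14, s16}.

{s0, s3, s4, s6, s7, s8, s9, s10, s11, s13, s14, s16}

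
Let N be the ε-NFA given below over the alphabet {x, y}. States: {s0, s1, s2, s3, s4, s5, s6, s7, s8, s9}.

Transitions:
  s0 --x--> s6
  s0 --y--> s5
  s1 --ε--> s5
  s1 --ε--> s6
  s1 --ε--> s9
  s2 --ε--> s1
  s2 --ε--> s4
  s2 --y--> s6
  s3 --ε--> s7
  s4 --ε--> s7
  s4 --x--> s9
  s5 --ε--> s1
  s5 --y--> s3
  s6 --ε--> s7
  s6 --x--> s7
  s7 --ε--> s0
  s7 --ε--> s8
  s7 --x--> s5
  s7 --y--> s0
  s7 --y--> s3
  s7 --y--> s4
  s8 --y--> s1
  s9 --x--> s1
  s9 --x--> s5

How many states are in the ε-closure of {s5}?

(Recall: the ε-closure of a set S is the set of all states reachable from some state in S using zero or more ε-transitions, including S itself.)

Start with {s5}.
From s5 via ε: add s1.
From s1 via ε: add s6, s9.
From s6 via ε: add s7.
From s7 via ε: add s0, s8.
ε-closure = {s0, s1, s5, s6, s7, s8, s9}, which has 7 states.

7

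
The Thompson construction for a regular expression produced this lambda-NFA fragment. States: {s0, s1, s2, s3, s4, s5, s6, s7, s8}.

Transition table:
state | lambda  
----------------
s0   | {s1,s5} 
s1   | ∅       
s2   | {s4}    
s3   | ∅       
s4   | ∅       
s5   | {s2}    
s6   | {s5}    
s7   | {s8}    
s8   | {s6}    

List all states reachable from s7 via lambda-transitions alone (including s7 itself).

{s2, s4, s5, s6, s7, s8}

Start with {s7}.
From s7 via lambda: add s8.
From s8 via lambda: add s6.
From s6 via lambda: add s5.
From s5 via lambda: add s2.
From s2 via lambda: add s4.
No new states can be added; the closed set is {s2, s4, s5, s6, s7, s8}.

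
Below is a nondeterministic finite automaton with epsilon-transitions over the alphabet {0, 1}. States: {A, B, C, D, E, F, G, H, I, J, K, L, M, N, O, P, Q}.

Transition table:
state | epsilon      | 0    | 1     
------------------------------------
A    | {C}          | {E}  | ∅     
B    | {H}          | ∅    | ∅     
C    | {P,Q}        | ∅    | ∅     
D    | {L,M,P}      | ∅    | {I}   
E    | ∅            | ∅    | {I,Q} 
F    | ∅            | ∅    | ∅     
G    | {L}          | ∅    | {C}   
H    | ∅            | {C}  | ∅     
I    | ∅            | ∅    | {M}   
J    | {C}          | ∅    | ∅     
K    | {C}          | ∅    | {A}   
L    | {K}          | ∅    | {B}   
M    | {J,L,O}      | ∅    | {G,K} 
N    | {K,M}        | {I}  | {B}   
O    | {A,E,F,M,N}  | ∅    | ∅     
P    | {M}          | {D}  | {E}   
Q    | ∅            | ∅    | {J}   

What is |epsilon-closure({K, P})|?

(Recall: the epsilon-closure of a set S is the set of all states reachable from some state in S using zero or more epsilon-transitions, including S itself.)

12

Start with {K, P}.
From K via epsilon: add C.
From P via epsilon: add M.
From C via epsilon: add Q.
From M via epsilon: add J, L, O.
From O via epsilon: add A, E, F, N.
epsilon-closure = {A, C, E, F, J, K, L, M, N, O, P, Q}, which has 12 states.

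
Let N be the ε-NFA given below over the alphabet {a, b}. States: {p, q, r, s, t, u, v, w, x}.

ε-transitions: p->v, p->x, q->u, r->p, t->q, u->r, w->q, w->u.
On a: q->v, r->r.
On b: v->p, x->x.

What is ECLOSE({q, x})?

Start with {q, x}.
From q via ε: add u.
From u via ε: add r.
From r via ε: add p.
From p via ε: add v.
No new states can be added; the closed set is {p, q, r, u, v, x}.

{p, q, r, u, v, x}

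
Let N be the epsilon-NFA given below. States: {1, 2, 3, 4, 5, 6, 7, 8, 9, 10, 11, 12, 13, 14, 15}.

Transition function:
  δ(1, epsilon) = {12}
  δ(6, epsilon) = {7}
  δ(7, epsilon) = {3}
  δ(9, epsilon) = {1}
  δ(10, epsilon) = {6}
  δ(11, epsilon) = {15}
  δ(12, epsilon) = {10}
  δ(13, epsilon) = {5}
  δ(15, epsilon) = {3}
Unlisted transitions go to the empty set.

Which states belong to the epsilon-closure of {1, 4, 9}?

{1, 3, 4, 6, 7, 9, 10, 12}

Start with {1, 4, 9}.
From 1 via epsilon: add 12.
From 12 via epsilon: add 10.
From 10 via epsilon: add 6.
From 6 via epsilon: add 7.
From 7 via epsilon: add 3.
No new states can be added; the closed set is {1, 3, 4, 6, 7, 9, 10, 12}.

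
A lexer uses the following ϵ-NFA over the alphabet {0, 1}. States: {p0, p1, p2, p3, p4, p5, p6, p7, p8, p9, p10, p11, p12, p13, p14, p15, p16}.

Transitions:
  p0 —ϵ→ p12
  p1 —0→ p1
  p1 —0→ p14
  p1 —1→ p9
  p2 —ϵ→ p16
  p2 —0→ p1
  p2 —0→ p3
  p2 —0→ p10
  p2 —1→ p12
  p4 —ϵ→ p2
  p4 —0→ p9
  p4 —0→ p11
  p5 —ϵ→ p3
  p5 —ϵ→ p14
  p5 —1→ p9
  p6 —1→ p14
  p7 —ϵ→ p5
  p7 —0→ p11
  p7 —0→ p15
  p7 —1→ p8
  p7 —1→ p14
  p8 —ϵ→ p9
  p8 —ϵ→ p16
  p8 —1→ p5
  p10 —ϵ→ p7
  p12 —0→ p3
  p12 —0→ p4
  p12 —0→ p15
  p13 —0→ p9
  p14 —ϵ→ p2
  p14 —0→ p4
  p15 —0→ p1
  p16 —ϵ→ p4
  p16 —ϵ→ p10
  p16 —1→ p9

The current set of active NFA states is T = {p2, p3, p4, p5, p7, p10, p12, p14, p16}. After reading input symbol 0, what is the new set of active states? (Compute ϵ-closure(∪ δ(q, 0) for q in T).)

p2 on 0 → {p1, p3, p10}.
p4 on 0 → {p9, p11}.
p7 on 0 → {p11, p15}.
p12 on 0 → {p3, p4, p15}.
p14 on 0 → {p4}.
No 0-transition from p3, p5, p10, p16.
Union after reading 0: {p1, p3, p4, p9, p10, p11, p15}.
Now take the ϵ-closure:
From p4 via ϵ: add p2.
From p10 via ϵ: add p7.
From p2 via ϵ: add p16.
From p7 via ϵ: add p5.
From p5 via ϵ: add p14.
No new states can be added; the closed set is {p1, p2, p3, p4, p5, p7, p9, p10, p11, p14, p15, p16}.

{p1, p2, p3, p4, p5, p7, p9, p10, p11, p14, p15, p16}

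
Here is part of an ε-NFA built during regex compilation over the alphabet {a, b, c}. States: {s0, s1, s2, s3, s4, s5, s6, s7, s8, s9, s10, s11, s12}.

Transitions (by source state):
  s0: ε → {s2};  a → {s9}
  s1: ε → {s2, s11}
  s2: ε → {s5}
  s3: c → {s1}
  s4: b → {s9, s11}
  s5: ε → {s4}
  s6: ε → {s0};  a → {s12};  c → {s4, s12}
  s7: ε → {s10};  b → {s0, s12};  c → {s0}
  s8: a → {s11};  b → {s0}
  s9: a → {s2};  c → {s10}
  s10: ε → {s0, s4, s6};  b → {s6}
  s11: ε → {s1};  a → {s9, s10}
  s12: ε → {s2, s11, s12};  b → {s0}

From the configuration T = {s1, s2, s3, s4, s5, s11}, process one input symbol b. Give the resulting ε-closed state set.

{s1, s2, s4, s5, s9, s11}

s4 on b → {s9, s11}.
No b-transition from s1, s2, s3, s5, s11.
Union after reading b: {s9, s11}.
Now take the ε-closure:
From s11 via ε: add s1.
From s1 via ε: add s2.
From s2 via ε: add s5.
From s5 via ε: add s4.
No new states can be added; the closed set is {s1, s2, s4, s5, s9, s11}.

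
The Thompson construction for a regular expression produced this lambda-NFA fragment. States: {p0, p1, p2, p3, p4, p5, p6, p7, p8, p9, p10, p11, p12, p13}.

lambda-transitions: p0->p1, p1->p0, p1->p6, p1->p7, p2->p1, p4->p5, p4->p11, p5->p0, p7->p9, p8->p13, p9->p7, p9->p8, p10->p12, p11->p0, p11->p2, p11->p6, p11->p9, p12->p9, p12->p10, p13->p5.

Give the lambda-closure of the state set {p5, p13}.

{p0, p1, p5, p6, p7, p8, p9, p13}

Start with {p5, p13}.
From p5 via lambda: add p0.
From p0 via lambda: add p1.
From p1 via lambda: add p6, p7.
From p7 via lambda: add p9.
From p9 via lambda: add p8.
No new states can be added; the closed set is {p0, p1, p5, p6, p7, p8, p9, p13}.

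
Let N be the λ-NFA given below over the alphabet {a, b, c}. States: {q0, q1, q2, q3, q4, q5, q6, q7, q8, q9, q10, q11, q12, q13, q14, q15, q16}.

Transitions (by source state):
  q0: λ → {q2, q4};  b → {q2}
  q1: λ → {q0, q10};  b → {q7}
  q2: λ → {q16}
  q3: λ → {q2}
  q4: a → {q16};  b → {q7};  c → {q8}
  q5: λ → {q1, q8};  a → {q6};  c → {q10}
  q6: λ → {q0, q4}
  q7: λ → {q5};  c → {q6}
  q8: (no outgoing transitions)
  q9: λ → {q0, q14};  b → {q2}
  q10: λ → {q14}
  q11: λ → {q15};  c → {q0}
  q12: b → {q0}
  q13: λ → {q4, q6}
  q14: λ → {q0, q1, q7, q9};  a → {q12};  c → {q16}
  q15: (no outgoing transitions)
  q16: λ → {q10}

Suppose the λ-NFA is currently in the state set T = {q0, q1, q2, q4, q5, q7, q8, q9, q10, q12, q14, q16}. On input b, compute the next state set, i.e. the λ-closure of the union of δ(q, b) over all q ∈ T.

{q0, q1, q2, q4, q5, q7, q8, q9, q10, q14, q16}

q0 on b → {q2}.
q1 on b → {q7}.
q4 on b → {q7}.
q9 on b → {q2}.
q12 on b → {q0}.
No b-transition from q2, q5, q7, q8, q10, q14, q16.
Union after reading b: {q0, q2, q7}.
Now take the λ-closure:
From q0 via λ: add q4.
From q2 via λ: add q16.
From q7 via λ: add q5.
From q5 via λ: add q1, q8.
From q16 via λ: add q10.
From q10 via λ: add q14.
From q14 via λ: add q9.
No new states can be added; the closed set is {q0, q1, q2, q4, q5, q7, q8, q9, q10, q14, q16}.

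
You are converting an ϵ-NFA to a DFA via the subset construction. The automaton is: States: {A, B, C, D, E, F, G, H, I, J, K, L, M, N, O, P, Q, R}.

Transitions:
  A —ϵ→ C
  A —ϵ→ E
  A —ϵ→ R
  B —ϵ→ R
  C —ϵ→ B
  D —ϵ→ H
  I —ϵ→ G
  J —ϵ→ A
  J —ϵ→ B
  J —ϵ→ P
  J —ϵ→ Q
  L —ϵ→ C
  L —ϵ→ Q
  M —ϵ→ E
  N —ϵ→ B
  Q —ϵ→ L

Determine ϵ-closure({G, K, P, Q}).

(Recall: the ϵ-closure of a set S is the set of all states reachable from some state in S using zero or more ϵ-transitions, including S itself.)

Start with {G, K, P, Q}.
From Q via ϵ: add L.
From L via ϵ: add C.
From C via ϵ: add B.
From B via ϵ: add R.
No new states can be added; the closed set is {B, C, G, K, L, P, Q, R}.

{B, C, G, K, L, P, Q, R}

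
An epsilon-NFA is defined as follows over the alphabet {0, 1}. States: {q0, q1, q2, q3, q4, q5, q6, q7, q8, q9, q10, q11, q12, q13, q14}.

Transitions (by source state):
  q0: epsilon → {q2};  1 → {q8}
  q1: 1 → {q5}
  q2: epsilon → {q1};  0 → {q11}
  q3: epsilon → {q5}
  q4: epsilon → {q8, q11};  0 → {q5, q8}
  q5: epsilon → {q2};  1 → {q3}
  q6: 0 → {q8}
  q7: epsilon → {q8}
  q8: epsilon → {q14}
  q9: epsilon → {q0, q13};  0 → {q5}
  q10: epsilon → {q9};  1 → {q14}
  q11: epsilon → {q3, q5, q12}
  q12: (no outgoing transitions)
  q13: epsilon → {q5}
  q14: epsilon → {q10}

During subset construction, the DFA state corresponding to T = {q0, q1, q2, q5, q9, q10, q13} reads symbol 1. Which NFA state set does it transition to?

q0 on 1 → {q8}.
q1 on 1 → {q5}.
q5 on 1 → {q3}.
q10 on 1 → {q14}.
No 1-transition from q2, q9, q13.
Union after reading 1: {q3, q5, q8, q14}.
Now take the epsilon-closure:
From q5 via epsilon: add q2.
From q14 via epsilon: add q10.
From q2 via epsilon: add q1.
From q10 via epsilon: add q9.
From q9 via epsilon: add q0, q13.
No new states can be added; the closed set is {q0, q1, q2, q3, q5, q8, q9, q10, q13, q14}.

{q0, q1, q2, q3, q5, q8, q9, q10, q13, q14}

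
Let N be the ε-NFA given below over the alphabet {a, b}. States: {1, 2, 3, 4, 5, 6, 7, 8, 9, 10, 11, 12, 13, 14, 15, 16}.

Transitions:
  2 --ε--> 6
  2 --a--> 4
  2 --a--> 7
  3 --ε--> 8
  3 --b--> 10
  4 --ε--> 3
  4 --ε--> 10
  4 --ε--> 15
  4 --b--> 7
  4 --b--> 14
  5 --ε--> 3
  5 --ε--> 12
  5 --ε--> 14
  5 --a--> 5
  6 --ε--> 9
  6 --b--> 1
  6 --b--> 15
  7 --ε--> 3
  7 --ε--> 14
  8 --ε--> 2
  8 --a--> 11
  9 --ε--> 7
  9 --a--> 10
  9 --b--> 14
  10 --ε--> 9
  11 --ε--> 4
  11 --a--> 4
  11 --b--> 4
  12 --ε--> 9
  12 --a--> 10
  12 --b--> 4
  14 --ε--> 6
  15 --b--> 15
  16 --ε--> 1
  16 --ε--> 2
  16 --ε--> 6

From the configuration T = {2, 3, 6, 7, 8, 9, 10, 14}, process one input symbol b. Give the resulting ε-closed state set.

3 on b → {10}.
6 on b → {1, 15}.
9 on b → {14}.
No b-transition from 2, 7, 8, 10, 14.
Union after reading b: {1, 10, 14, 15}.
Now take the ε-closure:
From 10 via ε: add 9.
From 14 via ε: add 6.
From 9 via ε: add 7.
From 7 via ε: add 3.
From 3 via ε: add 8.
From 8 via ε: add 2.
No new states can be added; the closed set is {1, 2, 3, 6, 7, 8, 9, 10, 14, 15}.

{1, 2, 3, 6, 7, 8, 9, 10, 14, 15}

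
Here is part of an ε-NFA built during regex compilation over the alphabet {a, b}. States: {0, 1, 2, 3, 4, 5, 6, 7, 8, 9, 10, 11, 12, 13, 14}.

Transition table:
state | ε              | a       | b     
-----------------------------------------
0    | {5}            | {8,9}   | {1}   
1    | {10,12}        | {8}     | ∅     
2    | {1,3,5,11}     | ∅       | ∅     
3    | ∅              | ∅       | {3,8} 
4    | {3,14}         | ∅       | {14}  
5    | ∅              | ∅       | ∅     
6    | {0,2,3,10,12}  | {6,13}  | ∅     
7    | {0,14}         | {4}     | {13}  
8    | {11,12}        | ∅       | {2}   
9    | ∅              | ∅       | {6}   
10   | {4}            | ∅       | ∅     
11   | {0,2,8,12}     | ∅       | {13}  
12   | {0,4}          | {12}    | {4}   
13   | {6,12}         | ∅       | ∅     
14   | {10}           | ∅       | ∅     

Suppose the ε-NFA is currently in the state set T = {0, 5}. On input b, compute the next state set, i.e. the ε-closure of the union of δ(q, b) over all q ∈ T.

{0, 1, 3, 4, 5, 10, 12, 14}

0 on b → {1}.
No b-transition from 5.
Union after reading b: {1}.
Now take the ε-closure:
From 1 via ε: add 10, 12.
From 10 via ε: add 4.
From 12 via ε: add 0.
From 0 via ε: add 5.
From 4 via ε: add 3, 14.
No new states can be added; the closed set is {0, 1, 3, 4, 5, 10, 12, 14}.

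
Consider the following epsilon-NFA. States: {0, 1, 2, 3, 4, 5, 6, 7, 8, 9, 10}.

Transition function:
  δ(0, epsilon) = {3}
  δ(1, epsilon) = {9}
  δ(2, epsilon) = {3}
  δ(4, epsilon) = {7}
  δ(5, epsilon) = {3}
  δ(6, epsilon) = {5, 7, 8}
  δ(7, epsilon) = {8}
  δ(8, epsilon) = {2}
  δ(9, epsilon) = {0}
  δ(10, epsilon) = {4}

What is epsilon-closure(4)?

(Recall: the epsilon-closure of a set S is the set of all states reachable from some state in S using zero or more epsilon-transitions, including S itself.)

{2, 3, 4, 7, 8}

Start with {4}.
From 4 via epsilon: add 7.
From 7 via epsilon: add 8.
From 8 via epsilon: add 2.
From 2 via epsilon: add 3.
No new states can be added; the closed set is {2, 3, 4, 7, 8}.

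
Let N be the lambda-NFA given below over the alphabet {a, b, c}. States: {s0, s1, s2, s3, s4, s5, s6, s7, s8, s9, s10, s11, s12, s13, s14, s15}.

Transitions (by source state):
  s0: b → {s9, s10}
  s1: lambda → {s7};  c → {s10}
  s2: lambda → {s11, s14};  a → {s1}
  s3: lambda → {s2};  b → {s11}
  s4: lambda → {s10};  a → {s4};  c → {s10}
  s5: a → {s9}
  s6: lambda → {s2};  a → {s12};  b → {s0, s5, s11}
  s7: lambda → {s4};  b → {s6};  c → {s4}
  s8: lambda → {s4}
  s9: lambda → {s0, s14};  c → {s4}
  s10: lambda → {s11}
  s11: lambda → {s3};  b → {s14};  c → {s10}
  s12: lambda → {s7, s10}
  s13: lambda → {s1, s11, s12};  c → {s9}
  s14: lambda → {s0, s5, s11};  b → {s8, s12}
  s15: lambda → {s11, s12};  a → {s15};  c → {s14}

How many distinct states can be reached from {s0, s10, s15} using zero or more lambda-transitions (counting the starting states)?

Start with {s0, s10, s15}.
From s10 via lambda: add s11.
From s15 via lambda: add s12.
From s11 via lambda: add s3.
From s12 via lambda: add s7.
From s3 via lambda: add s2.
From s7 via lambda: add s4.
From s2 via lambda: add s14.
From s14 via lambda: add s5.
lambda-closure = {s0, s2, s3, s4, s5, s7, s10, s11, s12, s14, s15}, which has 11 states.

11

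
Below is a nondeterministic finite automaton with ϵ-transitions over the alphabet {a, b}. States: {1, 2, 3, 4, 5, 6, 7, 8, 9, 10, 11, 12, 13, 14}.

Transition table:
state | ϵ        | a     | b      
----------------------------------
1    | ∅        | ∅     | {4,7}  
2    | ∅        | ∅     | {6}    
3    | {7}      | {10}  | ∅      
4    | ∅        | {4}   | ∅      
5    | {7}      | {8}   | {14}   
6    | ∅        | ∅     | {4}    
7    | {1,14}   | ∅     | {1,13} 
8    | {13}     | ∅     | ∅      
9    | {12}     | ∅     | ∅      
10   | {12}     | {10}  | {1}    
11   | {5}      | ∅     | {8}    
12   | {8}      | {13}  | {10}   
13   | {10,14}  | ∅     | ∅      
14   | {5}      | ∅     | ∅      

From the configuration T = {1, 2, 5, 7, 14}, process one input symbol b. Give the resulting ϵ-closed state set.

1 on b → {4, 7}.
2 on b → {6}.
5 on b → {14}.
7 on b → {1, 13}.
No b-transition from 14.
Union after reading b: {1, 4, 6, 7, 13, 14}.
Now take the ϵ-closure:
From 13 via ϵ: add 10.
From 14 via ϵ: add 5.
From 10 via ϵ: add 12.
From 12 via ϵ: add 8.
No new states can be added; the closed set is {1, 4, 5, 6, 7, 8, 10, 12, 13, 14}.

{1, 4, 5, 6, 7, 8, 10, 12, 13, 14}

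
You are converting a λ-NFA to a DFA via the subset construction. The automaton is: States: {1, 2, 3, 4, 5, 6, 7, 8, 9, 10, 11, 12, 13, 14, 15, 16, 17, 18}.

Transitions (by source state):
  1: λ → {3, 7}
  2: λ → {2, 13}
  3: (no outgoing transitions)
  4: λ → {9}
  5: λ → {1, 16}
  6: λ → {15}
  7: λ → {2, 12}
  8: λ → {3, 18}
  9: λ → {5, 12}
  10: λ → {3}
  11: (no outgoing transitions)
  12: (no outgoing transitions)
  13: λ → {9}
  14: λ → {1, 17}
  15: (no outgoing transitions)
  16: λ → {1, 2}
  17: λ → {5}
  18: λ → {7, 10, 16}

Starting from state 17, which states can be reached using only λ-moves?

Start with {17}.
From 17 via λ: add 5.
From 5 via λ: add 1, 16.
From 1 via λ: add 3, 7.
From 16 via λ: add 2.
From 2 via λ: add 13.
From 7 via λ: add 12.
From 13 via λ: add 9.
No new states can be added; the closed set is {1, 2, 3, 5, 7, 9, 12, 13, 16, 17}.

{1, 2, 3, 5, 7, 9, 12, 13, 16, 17}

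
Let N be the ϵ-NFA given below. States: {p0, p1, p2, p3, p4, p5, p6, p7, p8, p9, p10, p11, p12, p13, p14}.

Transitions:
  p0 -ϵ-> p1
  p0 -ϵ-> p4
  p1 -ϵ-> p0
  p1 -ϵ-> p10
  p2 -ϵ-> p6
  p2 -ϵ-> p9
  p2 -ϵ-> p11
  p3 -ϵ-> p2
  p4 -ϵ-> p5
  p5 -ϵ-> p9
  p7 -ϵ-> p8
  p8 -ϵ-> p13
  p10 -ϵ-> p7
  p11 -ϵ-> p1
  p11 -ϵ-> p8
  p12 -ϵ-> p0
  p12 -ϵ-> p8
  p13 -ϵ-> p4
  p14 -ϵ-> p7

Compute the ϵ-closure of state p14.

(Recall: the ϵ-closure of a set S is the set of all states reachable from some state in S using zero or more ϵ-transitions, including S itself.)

{p4, p5, p7, p8, p9, p13, p14}

Start with {p14}.
From p14 via ϵ: add p7.
From p7 via ϵ: add p8.
From p8 via ϵ: add p13.
From p13 via ϵ: add p4.
From p4 via ϵ: add p5.
From p5 via ϵ: add p9.
No new states can be added; the closed set is {p4, p5, p7, p8, p9, p13, p14}.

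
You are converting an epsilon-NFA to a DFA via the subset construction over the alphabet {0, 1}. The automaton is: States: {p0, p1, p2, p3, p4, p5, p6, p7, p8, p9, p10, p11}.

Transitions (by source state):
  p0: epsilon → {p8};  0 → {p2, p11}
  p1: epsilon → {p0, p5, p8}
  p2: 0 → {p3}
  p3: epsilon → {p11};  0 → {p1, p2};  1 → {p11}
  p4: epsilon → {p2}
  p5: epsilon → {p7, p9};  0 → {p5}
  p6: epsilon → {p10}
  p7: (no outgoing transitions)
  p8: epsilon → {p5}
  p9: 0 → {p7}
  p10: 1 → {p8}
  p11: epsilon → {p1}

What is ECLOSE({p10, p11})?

{p0, p1, p5, p7, p8, p9, p10, p11}

Start with {p10, p11}.
From p11 via epsilon: add p1.
From p1 via epsilon: add p0, p5, p8.
From p5 via epsilon: add p7, p9.
No new states can be added; the closed set is {p0, p1, p5, p7, p8, p9, p10, p11}.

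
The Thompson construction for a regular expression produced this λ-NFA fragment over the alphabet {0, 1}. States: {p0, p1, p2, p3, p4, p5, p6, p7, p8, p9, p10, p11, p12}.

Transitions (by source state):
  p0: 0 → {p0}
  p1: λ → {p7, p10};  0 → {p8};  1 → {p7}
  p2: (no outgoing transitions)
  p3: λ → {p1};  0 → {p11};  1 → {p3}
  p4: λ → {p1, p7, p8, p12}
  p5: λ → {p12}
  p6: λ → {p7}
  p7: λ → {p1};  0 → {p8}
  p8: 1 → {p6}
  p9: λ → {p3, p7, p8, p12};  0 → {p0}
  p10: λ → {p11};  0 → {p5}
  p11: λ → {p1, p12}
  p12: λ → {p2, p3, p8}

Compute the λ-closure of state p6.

{p1, p2, p3, p6, p7, p8, p10, p11, p12}

Start with {p6}.
From p6 via λ: add p7.
From p7 via λ: add p1.
From p1 via λ: add p10.
From p10 via λ: add p11.
From p11 via λ: add p12.
From p12 via λ: add p2, p3, p8.
No new states can be added; the closed set is {p1, p2, p3, p6, p7, p8, p10, p11, p12}.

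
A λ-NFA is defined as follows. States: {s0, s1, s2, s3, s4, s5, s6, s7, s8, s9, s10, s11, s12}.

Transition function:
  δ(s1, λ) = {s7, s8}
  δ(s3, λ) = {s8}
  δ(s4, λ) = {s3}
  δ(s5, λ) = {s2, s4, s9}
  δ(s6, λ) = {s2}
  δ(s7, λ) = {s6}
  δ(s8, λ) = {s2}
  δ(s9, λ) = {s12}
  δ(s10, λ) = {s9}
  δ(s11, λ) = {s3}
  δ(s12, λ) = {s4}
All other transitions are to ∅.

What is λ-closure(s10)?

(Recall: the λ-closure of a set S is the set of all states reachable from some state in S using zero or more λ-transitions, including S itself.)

Start with {s10}.
From s10 via λ: add s9.
From s9 via λ: add s12.
From s12 via λ: add s4.
From s4 via λ: add s3.
From s3 via λ: add s8.
From s8 via λ: add s2.
No new states can be added; the closed set is {s2, s3, s4, s8, s9, s10, s12}.

{s2, s3, s4, s8, s9, s10, s12}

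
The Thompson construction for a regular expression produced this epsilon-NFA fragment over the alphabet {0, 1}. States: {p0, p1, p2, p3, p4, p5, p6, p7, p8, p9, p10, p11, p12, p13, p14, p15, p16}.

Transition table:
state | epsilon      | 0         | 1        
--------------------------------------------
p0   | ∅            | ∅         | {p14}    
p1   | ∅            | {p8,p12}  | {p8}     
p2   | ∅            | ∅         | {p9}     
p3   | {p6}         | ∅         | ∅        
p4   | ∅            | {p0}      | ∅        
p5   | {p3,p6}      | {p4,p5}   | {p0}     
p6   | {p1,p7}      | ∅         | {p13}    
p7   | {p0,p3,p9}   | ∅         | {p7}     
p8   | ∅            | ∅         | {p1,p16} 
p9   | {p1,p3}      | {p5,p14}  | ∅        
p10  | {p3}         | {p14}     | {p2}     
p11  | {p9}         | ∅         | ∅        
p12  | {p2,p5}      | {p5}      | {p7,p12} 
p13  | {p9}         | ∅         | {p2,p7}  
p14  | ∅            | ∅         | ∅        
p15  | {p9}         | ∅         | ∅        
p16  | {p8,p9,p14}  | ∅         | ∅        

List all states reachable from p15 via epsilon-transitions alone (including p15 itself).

{p0, p1, p3, p6, p7, p9, p15}

Start with {p15}.
From p15 via epsilon: add p9.
From p9 via epsilon: add p1, p3.
From p3 via epsilon: add p6.
From p6 via epsilon: add p7.
From p7 via epsilon: add p0.
No new states can be added; the closed set is {p0, p1, p3, p6, p7, p9, p15}.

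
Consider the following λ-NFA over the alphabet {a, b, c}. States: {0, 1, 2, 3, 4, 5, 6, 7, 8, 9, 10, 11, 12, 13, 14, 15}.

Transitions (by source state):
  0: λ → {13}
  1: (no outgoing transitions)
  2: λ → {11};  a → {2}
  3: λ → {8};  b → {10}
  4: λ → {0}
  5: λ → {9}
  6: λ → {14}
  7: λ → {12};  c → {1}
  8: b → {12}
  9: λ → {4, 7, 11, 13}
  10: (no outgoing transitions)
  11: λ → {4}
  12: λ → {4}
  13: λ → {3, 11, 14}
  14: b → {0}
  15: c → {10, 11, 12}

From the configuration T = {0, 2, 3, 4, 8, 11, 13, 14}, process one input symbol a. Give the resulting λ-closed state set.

{0, 2, 3, 4, 8, 11, 13, 14}

2 on a → {2}.
No a-transition from 0, 3, 4, 8, 11, 13, 14.
Union after reading a: {2}.
Now take the λ-closure:
From 2 via λ: add 11.
From 11 via λ: add 4.
From 4 via λ: add 0.
From 0 via λ: add 13.
From 13 via λ: add 3, 14.
From 3 via λ: add 8.
No new states can be added; the closed set is {0, 2, 3, 4, 8, 11, 13, 14}.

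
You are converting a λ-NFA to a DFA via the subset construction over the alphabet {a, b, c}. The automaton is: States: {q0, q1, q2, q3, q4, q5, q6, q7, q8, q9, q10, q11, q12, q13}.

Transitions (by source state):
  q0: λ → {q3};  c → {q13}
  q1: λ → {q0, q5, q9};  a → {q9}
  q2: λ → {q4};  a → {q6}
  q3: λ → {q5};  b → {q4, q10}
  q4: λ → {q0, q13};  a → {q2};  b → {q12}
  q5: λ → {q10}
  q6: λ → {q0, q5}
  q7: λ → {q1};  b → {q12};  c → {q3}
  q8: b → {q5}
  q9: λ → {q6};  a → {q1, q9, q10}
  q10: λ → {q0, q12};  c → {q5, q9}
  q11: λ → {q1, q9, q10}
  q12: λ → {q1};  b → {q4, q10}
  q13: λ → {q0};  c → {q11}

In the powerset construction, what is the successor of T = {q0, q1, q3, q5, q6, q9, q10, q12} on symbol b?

{q0, q1, q3, q4, q5, q6, q9, q10, q12, q13}

q3 on b → {q4, q10}.
q12 on b → {q4, q10}.
No b-transition from q0, q1, q5, q6, q9, q10.
Union after reading b: {q4, q10}.
Now take the λ-closure:
From q4 via λ: add q0, q13.
From q10 via λ: add q12.
From q0 via λ: add q3.
From q12 via λ: add q1.
From q1 via λ: add q5, q9.
From q9 via λ: add q6.
No new states can be added; the closed set is {q0, q1, q3, q4, q5, q6, q9, q10, q12, q13}.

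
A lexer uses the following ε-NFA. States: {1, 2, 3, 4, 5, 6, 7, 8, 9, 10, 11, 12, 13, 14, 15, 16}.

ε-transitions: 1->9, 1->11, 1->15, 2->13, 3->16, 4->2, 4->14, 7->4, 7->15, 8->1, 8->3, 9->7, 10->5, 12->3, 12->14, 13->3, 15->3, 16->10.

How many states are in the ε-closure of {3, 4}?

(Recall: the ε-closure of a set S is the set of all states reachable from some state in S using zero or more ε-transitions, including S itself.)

8

Start with {3, 4}.
From 3 via ε: add 16.
From 4 via ε: add 2, 14.
From 2 via ε: add 13.
From 16 via ε: add 10.
From 10 via ε: add 5.
ε-closure = {2, 3, 4, 5, 10, 13, 14, 16}, which has 8 states.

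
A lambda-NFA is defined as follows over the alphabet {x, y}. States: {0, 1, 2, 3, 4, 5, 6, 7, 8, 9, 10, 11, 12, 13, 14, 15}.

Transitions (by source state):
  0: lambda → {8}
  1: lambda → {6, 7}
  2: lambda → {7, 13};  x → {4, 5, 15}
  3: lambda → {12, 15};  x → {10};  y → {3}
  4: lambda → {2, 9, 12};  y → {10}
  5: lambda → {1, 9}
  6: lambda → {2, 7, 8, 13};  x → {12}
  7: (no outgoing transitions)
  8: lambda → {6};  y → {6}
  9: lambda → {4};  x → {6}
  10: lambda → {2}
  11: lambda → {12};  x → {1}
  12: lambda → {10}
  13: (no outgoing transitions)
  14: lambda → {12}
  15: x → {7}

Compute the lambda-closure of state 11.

{2, 7, 10, 11, 12, 13}

Start with {11}.
From 11 via lambda: add 12.
From 12 via lambda: add 10.
From 10 via lambda: add 2.
From 2 via lambda: add 7, 13.
No new states can be added; the closed set is {2, 7, 10, 11, 12, 13}.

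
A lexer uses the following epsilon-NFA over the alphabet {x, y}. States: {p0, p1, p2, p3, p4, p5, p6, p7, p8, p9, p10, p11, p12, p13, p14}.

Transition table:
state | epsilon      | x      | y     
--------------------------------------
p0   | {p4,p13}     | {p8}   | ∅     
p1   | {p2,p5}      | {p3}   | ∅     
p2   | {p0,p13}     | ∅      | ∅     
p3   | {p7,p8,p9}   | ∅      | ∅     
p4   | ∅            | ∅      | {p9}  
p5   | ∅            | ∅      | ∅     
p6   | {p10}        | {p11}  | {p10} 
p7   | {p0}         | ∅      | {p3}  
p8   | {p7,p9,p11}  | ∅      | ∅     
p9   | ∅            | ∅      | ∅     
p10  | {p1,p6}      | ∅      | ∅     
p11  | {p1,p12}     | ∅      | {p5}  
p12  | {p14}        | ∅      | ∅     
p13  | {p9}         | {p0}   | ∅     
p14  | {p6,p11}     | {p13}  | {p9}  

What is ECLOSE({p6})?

Start with {p6}.
From p6 via epsilon: add p10.
From p10 via epsilon: add p1.
From p1 via epsilon: add p2, p5.
From p2 via epsilon: add p0, p13.
From p0 via epsilon: add p4.
From p13 via epsilon: add p9.
No new states can be added; the closed set is {p0, p1, p2, p4, p5, p6, p9, p10, p13}.

{p0, p1, p2, p4, p5, p6, p9, p10, p13}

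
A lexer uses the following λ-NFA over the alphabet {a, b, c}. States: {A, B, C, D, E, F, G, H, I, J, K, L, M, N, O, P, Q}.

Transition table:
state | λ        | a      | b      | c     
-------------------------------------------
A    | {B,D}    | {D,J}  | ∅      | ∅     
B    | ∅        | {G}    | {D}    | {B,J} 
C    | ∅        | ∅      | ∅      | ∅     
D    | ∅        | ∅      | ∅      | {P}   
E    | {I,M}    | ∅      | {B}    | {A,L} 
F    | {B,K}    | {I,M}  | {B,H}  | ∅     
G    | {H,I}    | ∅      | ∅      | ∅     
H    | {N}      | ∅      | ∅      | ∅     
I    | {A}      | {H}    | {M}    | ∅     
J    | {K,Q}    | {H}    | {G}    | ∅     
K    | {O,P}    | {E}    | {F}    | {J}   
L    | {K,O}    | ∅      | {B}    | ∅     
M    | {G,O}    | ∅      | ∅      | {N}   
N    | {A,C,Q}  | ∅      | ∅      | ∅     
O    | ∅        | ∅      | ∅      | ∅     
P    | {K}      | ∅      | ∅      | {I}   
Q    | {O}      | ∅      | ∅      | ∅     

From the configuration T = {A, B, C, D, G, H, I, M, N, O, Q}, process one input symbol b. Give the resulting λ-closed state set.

B on b → {D}.
I on b → {M}.
No b-transition from A, C, D, G, H, M, N, O, Q.
Union after reading b: {D, M}.
Now take the λ-closure:
From M via λ: add G, O.
From G via λ: add H, I.
From H via λ: add N.
From I via λ: add A.
From A via λ: add B.
From N via λ: add C, Q.
No new states can be added; the closed set is {A, B, C, D, G, H, I, M, N, O, Q}.

{A, B, C, D, G, H, I, M, N, O, Q}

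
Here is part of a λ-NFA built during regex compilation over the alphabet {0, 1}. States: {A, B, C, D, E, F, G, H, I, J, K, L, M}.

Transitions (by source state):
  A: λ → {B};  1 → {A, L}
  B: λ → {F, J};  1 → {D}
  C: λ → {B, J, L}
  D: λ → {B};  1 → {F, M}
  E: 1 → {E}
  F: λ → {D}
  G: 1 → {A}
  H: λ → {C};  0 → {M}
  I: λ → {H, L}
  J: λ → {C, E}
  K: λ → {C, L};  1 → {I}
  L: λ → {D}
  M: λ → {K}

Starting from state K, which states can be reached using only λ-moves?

{B, C, D, E, F, J, K, L}

Start with {K}.
From K via λ: add C, L.
From C via λ: add B, J.
From L via λ: add D.
From B via λ: add F.
From J via λ: add E.
No new states can be added; the closed set is {B, C, D, E, F, J, K, L}.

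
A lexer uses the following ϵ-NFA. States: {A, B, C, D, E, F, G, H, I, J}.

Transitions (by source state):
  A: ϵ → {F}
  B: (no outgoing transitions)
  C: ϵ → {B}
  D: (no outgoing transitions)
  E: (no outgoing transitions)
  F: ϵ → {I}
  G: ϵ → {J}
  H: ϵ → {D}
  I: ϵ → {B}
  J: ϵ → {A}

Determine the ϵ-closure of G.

{A, B, F, G, I, J}

Start with {G}.
From G via ϵ: add J.
From J via ϵ: add A.
From A via ϵ: add F.
From F via ϵ: add I.
From I via ϵ: add B.
No new states can be added; the closed set is {A, B, F, G, I, J}.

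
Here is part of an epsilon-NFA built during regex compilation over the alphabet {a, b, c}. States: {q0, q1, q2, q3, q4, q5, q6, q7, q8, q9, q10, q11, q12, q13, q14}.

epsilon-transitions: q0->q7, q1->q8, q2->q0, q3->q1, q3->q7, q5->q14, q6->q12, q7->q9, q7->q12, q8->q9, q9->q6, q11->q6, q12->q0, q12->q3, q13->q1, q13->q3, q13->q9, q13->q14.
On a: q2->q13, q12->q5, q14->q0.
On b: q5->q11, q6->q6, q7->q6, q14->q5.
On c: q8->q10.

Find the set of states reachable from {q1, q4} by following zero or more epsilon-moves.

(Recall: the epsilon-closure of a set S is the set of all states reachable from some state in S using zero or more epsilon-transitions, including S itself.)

Start with {q1, q4}.
From q1 via epsilon: add q8.
From q8 via epsilon: add q9.
From q9 via epsilon: add q6.
From q6 via epsilon: add q12.
From q12 via epsilon: add q0, q3.
From q0 via epsilon: add q7.
No new states can be added; the closed set is {q0, q1, q3, q4, q6, q7, q8, q9, q12}.

{q0, q1, q3, q4, q6, q7, q8, q9, q12}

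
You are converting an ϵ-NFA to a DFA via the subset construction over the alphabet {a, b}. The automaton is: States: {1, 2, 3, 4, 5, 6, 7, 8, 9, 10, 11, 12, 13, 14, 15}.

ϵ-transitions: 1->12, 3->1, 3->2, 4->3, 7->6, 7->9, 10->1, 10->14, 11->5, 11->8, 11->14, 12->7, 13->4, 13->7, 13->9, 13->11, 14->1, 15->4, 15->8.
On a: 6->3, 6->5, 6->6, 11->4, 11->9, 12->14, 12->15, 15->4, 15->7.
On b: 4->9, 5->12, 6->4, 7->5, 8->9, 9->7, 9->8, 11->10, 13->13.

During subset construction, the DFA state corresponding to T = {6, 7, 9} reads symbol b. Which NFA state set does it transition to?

{1, 2, 3, 4, 5, 6, 7, 8, 9, 12}

6 on b → {4}.
7 on b → {5}.
9 on b → {7, 8}.
Union after reading b: {4, 5, 7, 8}.
Now take the ϵ-closure:
From 4 via ϵ: add 3.
From 7 via ϵ: add 6, 9.
From 3 via ϵ: add 1, 2.
From 1 via ϵ: add 12.
No new states can be added; the closed set is {1, 2, 3, 4, 5, 6, 7, 8, 9, 12}.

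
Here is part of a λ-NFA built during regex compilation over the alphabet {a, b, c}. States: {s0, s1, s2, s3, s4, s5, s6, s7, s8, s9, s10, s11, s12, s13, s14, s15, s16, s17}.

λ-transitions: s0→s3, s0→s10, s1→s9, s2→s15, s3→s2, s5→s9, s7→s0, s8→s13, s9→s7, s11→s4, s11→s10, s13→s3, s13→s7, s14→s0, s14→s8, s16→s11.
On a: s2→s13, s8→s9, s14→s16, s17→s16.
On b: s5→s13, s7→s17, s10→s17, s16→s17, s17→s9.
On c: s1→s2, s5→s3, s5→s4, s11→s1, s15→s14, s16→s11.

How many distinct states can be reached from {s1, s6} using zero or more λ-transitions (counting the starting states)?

9

Start with {s1, s6}.
From s1 via λ: add s9.
From s9 via λ: add s7.
From s7 via λ: add s0.
From s0 via λ: add s3, s10.
From s3 via λ: add s2.
From s2 via λ: add s15.
λ-closure = {s0, s1, s2, s3, s6, s7, s9, s10, s15}, which has 9 states.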